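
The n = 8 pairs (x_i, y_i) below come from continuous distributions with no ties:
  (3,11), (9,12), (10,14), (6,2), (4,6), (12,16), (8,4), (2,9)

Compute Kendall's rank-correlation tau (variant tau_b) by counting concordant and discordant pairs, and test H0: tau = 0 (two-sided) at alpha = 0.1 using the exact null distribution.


Step 1: Enumerate the 28 unordered pairs (i,j) with i<j and classify each by sign(x_j-x_i) * sign(y_j-y_i).
  (1,2):dx=+6,dy=+1->C; (1,3):dx=+7,dy=+3->C; (1,4):dx=+3,dy=-9->D; (1,5):dx=+1,dy=-5->D
  (1,6):dx=+9,dy=+5->C; (1,7):dx=+5,dy=-7->D; (1,8):dx=-1,dy=-2->C; (2,3):dx=+1,dy=+2->C
  (2,4):dx=-3,dy=-10->C; (2,5):dx=-5,dy=-6->C; (2,6):dx=+3,dy=+4->C; (2,7):dx=-1,dy=-8->C
  (2,8):dx=-7,dy=-3->C; (3,4):dx=-4,dy=-12->C; (3,5):dx=-6,dy=-8->C; (3,6):dx=+2,dy=+2->C
  (3,7):dx=-2,dy=-10->C; (3,8):dx=-8,dy=-5->C; (4,5):dx=-2,dy=+4->D; (4,6):dx=+6,dy=+14->C
  (4,7):dx=+2,dy=+2->C; (4,8):dx=-4,dy=+7->D; (5,6):dx=+8,dy=+10->C; (5,7):dx=+4,dy=-2->D
  (5,8):dx=-2,dy=+3->D; (6,7):dx=-4,dy=-12->C; (6,8):dx=-10,dy=-7->C; (7,8):dx=-6,dy=+5->D
Step 2: C = 20, D = 8, total pairs = 28.
Step 3: tau = (C - D)/(n(n-1)/2) = (20 - 8)/28 = 0.428571.
Step 4: Exact two-sided p-value (enumerate n! = 40320 permutations of y under H0): p = 0.178869.
Step 5: alpha = 0.1. fail to reject H0.

tau_b = 0.4286 (C=20, D=8), p = 0.178869, fail to reject H0.


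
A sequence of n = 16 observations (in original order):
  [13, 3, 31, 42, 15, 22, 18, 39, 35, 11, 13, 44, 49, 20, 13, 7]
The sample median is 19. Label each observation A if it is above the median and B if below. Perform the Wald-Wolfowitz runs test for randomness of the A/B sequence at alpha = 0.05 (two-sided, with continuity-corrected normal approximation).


Step 1: Compute median = 19; label A = above, B = below.
Labels in order: BBAABABAABBAAABB  (n_A = 8, n_B = 8)
Step 2: Count runs R = 9.
Step 3: Under H0 (random ordering), E[R] = 2*n_A*n_B/(n_A+n_B) + 1 = 2*8*8/16 + 1 = 9.0000.
        Var[R] = 2*n_A*n_B*(2*n_A*n_B - n_A - n_B) / ((n_A+n_B)^2 * (n_A+n_B-1)) = 14336/3840 = 3.7333.
        SD[R] = 1.9322.
Step 4: R = E[R], so z = 0 with no continuity correction.
Step 5: Two-sided p-value via normal approximation = 2*(1 - Phi(|z|)) = 1.000000.
Step 6: alpha = 0.05. fail to reject H0.

R = 9, z = 0.0000, p = 1.000000, fail to reject H0.


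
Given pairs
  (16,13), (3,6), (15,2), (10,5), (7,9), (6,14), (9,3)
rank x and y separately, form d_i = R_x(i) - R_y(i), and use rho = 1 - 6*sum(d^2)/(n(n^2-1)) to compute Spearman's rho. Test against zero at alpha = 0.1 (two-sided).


Step 1: Rank x and y separately (midranks; no ties here).
rank(x): 16->7, 3->1, 15->6, 10->5, 7->3, 6->2, 9->4
rank(y): 13->6, 6->4, 2->1, 5->3, 9->5, 14->7, 3->2
Step 2: d_i = R_x(i) - R_y(i); compute d_i^2.
  (7-6)^2=1, (1-4)^2=9, (6-1)^2=25, (5-3)^2=4, (3-5)^2=4, (2-7)^2=25, (4-2)^2=4
sum(d^2) = 72.
Step 3: rho = 1 - 6*72 / (7*(7^2 - 1)) = 1 - 432/336 = -0.285714.
Step 4: Under H0, t = rho * sqrt((n-2)/(1-rho^2)) = -0.6667 ~ t(5).
Step 5: Two-sided p-value from the t-distribution with 5 df = 0.534509.
Step 6: alpha = 0.1. fail to reject H0.

rho = -0.2857, p = 0.534509, fail to reject H0 at alpha = 0.1.


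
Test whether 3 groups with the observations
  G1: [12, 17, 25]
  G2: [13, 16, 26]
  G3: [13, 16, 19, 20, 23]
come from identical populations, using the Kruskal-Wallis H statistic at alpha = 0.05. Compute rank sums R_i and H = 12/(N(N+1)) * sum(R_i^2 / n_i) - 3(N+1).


Step 1: Combine all N = 11 observations and assign midranks.
sorted (value, group, rank): (12,G1,1), (13,G2,2.5), (13,G3,2.5), (16,G2,4.5), (16,G3,4.5), (17,G1,6), (19,G3,7), (20,G3,8), (23,G3,9), (25,G1,10), (26,G2,11)
Step 2: Sum ranks within each group.
R_1 = 17 (n_1 = 3)
R_2 = 18 (n_2 = 3)
R_3 = 31 (n_3 = 5)
Step 3: H = 12/(N(N+1)) * sum(R_i^2/n_i) - 3(N+1)
     = 12/(11*12) * (17^2/3 + 18^2/3 + 31^2/5) - 3*12
     = 0.090909 * 396.533 - 36
     = 0.048485.
Step 4: Ties present; correction factor C = 1 - 12/(11^3 - 11) = 0.990909. Corrected H = 0.048485 / 0.990909 = 0.048930.
Step 5: Under H0, H ~ chi^2(2); p-value = 0.975832.
Step 6: alpha = 0.05. fail to reject H0.

H = 0.0489, df = 2, p = 0.975832, fail to reject H0.


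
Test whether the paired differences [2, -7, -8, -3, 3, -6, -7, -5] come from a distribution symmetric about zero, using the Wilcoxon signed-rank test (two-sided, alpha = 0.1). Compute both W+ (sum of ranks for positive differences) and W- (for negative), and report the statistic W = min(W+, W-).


Step 1: Drop any zero differences (none here) and take |d_i|.
|d| = [2, 7, 8, 3, 3, 6, 7, 5]
Step 2: Midrank |d_i| (ties get averaged ranks).
ranks: |2|->1, |7|->6.5, |8|->8, |3|->2.5, |3|->2.5, |6|->5, |7|->6.5, |5|->4
Step 3: Attach original signs; sum ranks with positive sign and with negative sign.
W+ = 1 + 2.5 = 3.5
W- = 6.5 + 8 + 2.5 + 5 + 6.5 + 4 = 32.5
(Check: W+ + W- = 36 should equal n(n+1)/2 = 36.)
Step 4: Test statistic W = min(W+, W-) = 3.5.
Step 5: Ties in |d|, so use the tie-corrected normal approximation.
        E[W] = n(n+1)/4 = 8*9/4 = 18.
        Tie groups: |d|=3 (t=2), |d|=7 (t=2); sum(t^3 - t) = 12.
        Var[W] = n(n+1)(2n+1)/24 - sum(t^3-t)/48 = 1224/24 - 12/48 = 50.75.
        z = (W - E[W]) / sqrt(Var[W]) = (3.5 - 18) / 7.1239 = -2.0354.
        Two-sided p = 2*Phi(z) = 0.041811.
Step 6: alpha = 0.1. reject H0.

W+ = 3.5, W- = 32.5, W = min = 3.5, p = 0.041811, reject H0.


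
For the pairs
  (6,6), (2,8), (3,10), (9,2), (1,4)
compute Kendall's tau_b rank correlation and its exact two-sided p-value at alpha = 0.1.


Step 1: Enumerate the 10 unordered pairs (i,j) with i<j and classify each by sign(x_j-x_i) * sign(y_j-y_i).
  (1,2):dx=-4,dy=+2->D; (1,3):dx=-3,dy=+4->D; (1,4):dx=+3,dy=-4->D; (1,5):dx=-5,dy=-2->C
  (2,3):dx=+1,dy=+2->C; (2,4):dx=+7,dy=-6->D; (2,5):dx=-1,dy=-4->C; (3,4):dx=+6,dy=-8->D
  (3,5):dx=-2,dy=-6->C; (4,5):dx=-8,dy=+2->D
Step 2: C = 4, D = 6, total pairs = 10.
Step 3: tau = (C - D)/(n(n-1)/2) = (4 - 6)/10 = -0.200000.
Step 4: Exact two-sided p-value (enumerate n! = 120 permutations of y under H0): p = 0.816667.
Step 5: alpha = 0.1. fail to reject H0.

tau_b = -0.2000 (C=4, D=6), p = 0.816667, fail to reject H0.


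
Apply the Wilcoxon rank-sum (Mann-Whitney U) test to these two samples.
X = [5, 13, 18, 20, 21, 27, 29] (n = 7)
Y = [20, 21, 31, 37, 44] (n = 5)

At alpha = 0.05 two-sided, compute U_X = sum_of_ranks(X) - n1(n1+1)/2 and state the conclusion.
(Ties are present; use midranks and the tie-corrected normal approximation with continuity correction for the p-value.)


Step 1: Combine and sort all 12 observations; assign midranks.
sorted (value, group): (5,X), (13,X), (18,X), (20,X), (20,Y), (21,X), (21,Y), (27,X), (29,X), (31,Y), (37,Y), (44,Y)
ranks: 5->1, 13->2, 18->3, 20->4.5, 20->4.5, 21->6.5, 21->6.5, 27->8, 29->9, 31->10, 37->11, 44->12
Step 2: Rank sum for X: R1 = 1 + 2 + 3 + 4.5 + 6.5 + 8 + 9 = 34.
Step 3: U_X = R1 - n1(n1+1)/2 = 34 - 7*8/2 = 34 - 28 = 6.
       U_Y = n1*n2 - U_X = 35 - 6 = 29.
Step 4: Ties are present, so use the tie-corrected normal approximation (with continuity correction) for the p-value.
Step 5: p-value = 0.073025; compare to alpha = 0.05. fail to reject H0.

U_X = 6, p = 0.073025, fail to reject H0 at alpha = 0.05.


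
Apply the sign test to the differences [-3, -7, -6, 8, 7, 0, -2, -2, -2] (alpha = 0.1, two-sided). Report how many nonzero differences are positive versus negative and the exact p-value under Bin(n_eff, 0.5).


Step 1: Discard zero differences. Original n = 9; n_eff = number of nonzero differences = 8.
Nonzero differences (with sign): -3, -7, -6, +8, +7, -2, -2, -2
Step 2: Count signs: positive = 2, negative = 6.
Step 3: Under H0: P(positive) = 0.5, so the number of positives S ~ Bin(8, 0.5).
Step 4: Two-sided exact p-value = sum of Bin(8,0.5) probabilities at or below the observed probability = 0.289062.
Step 5: alpha = 0.1. fail to reject H0.

n_eff = 8, pos = 2, neg = 6, p = 0.289062, fail to reject H0.


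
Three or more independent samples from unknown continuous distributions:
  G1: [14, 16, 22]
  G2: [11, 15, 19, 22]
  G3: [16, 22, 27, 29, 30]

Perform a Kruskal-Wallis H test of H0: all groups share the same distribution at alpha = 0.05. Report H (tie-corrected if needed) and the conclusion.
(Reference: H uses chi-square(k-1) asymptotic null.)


Step 1: Combine all N = 12 observations and assign midranks.
sorted (value, group, rank): (11,G2,1), (14,G1,2), (15,G2,3), (16,G1,4.5), (16,G3,4.5), (19,G2,6), (22,G1,8), (22,G2,8), (22,G3,8), (27,G3,10), (29,G3,11), (30,G3,12)
Step 2: Sum ranks within each group.
R_1 = 14.5 (n_1 = 3)
R_2 = 18 (n_2 = 4)
R_3 = 45.5 (n_3 = 5)
Step 3: H = 12/(N(N+1)) * sum(R_i^2/n_i) - 3(N+1)
     = 12/(12*13) * (14.5^2/3 + 18^2/4 + 45.5^2/5) - 3*13
     = 0.076923 * 565.133 - 39
     = 4.471795.
Step 4: Ties present; correction factor C = 1 - 30/(12^3 - 12) = 0.982517. Corrected H = 4.471795 / 0.982517 = 4.551364.
Step 5: Under H0, H ~ chi^2(2); p-value = 0.102727.
Step 6: alpha = 0.05. fail to reject H0.

H = 4.5514, df = 2, p = 0.102727, fail to reject H0.


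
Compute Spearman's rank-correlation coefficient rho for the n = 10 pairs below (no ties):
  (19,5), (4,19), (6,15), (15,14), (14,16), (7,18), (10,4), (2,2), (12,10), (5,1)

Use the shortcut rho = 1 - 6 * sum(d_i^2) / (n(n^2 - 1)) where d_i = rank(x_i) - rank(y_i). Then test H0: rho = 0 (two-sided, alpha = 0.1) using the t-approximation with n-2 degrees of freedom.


Step 1: Rank x and y separately (midranks; no ties here).
rank(x): 19->10, 4->2, 6->4, 15->9, 14->8, 7->5, 10->6, 2->1, 12->7, 5->3
rank(y): 5->4, 19->10, 15->7, 14->6, 16->8, 18->9, 4->3, 2->2, 10->5, 1->1
Step 2: d_i = R_x(i) - R_y(i); compute d_i^2.
  (10-4)^2=36, (2-10)^2=64, (4-7)^2=9, (9-6)^2=9, (8-8)^2=0, (5-9)^2=16, (6-3)^2=9, (1-2)^2=1, (7-5)^2=4, (3-1)^2=4
sum(d^2) = 152.
Step 3: rho = 1 - 6*152 / (10*(10^2 - 1)) = 1 - 912/990 = 0.078788.
Step 4: Under H0, t = rho * sqrt((n-2)/(1-rho^2)) = 0.2235 ~ t(8).
Step 5: Two-sided p-value from the t-distribution with 8 df = 0.828717.
Step 6: alpha = 0.1. fail to reject H0.

rho = 0.0788, p = 0.828717, fail to reject H0 at alpha = 0.1.


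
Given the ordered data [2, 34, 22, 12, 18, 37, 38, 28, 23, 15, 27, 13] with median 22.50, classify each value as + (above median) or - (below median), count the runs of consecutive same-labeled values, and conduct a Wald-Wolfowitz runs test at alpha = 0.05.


Step 1: Compute median = 22.50; label A = above, B = below.
Labels in order: BABBBAAAABAB  (n_A = 6, n_B = 6)
Step 2: Count runs R = 7.
Step 3: Under H0 (random ordering), E[R] = 2*n_A*n_B/(n_A+n_B) + 1 = 2*6*6/12 + 1 = 7.0000.
        Var[R] = 2*n_A*n_B*(2*n_A*n_B - n_A - n_B) / ((n_A+n_B)^2 * (n_A+n_B-1)) = 4320/1584 = 2.7273.
        SD[R] = 1.6514.
Step 4: R = E[R], so z = 0 with no continuity correction.
Step 5: Two-sided p-value via normal approximation = 2*(1 - Phi(|z|)) = 1.000000.
Step 6: alpha = 0.05. fail to reject H0.

R = 7, z = 0.0000, p = 1.000000, fail to reject H0.


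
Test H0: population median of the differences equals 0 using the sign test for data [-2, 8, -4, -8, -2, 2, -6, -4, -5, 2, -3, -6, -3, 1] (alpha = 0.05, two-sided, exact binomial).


Step 1: Discard zero differences. Original n = 14; n_eff = number of nonzero differences = 14.
Nonzero differences (with sign): -2, +8, -4, -8, -2, +2, -6, -4, -5, +2, -3, -6, -3, +1
Step 2: Count signs: positive = 4, negative = 10.
Step 3: Under H0: P(positive) = 0.5, so the number of positives S ~ Bin(14, 0.5).
Step 4: Two-sided exact p-value = sum of Bin(14,0.5) probabilities at or below the observed probability = 0.179565.
Step 5: alpha = 0.05. fail to reject H0.

n_eff = 14, pos = 4, neg = 10, p = 0.179565, fail to reject H0.


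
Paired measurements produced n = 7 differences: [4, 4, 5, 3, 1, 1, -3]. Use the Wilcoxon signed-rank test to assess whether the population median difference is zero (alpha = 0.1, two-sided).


Step 1: Drop any zero differences (none here) and take |d_i|.
|d| = [4, 4, 5, 3, 1, 1, 3]
Step 2: Midrank |d_i| (ties get averaged ranks).
ranks: |4|->5.5, |4|->5.5, |5|->7, |3|->3.5, |1|->1.5, |1|->1.5, |3|->3.5
Step 3: Attach original signs; sum ranks with positive sign and with negative sign.
W+ = 5.5 + 5.5 + 7 + 3.5 + 1.5 + 1.5 = 24.5
W- = 3.5 = 3.5
(Check: W+ + W- = 28 should equal n(n+1)/2 = 28.)
Step 4: Test statistic W = min(W+, W-) = 3.5.
Step 5: Ties in |d|, so use the tie-corrected normal approximation.
        E[W] = n(n+1)/4 = 7*8/4 = 14.
        Tie groups: |d|=1 (t=2), |d|=3 (t=2), |d|=4 (t=2); sum(t^3 - t) = 18.
        Var[W] = n(n+1)(2n+1)/24 - sum(t^3-t)/48 = 840/24 - 18/48 = 34.625.
        z = (W - E[W]) / sqrt(Var[W]) = (3.5 - 14) / 5.8843 = -1.7844.
        Two-sided p = 2*Phi(z) = 0.074357.
Step 6: alpha = 0.1. reject H0.

W+ = 24.5, W- = 3.5, W = min = 3.5, p = 0.074357, reject H0.


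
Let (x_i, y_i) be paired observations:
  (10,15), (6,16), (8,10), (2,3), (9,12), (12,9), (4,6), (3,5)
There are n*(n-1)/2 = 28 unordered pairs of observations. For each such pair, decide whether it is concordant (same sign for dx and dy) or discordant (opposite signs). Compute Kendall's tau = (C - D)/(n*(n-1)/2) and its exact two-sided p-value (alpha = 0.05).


Step 1: Enumerate the 28 unordered pairs (i,j) with i<j and classify each by sign(x_j-x_i) * sign(y_j-y_i).
  (1,2):dx=-4,dy=+1->D; (1,3):dx=-2,dy=-5->C; (1,4):dx=-8,dy=-12->C; (1,5):dx=-1,dy=-3->C
  (1,6):dx=+2,dy=-6->D; (1,7):dx=-6,dy=-9->C; (1,8):dx=-7,dy=-10->C; (2,3):dx=+2,dy=-6->D
  (2,4):dx=-4,dy=-13->C; (2,5):dx=+3,dy=-4->D; (2,6):dx=+6,dy=-7->D; (2,7):dx=-2,dy=-10->C
  (2,8):dx=-3,dy=-11->C; (3,4):dx=-6,dy=-7->C; (3,5):dx=+1,dy=+2->C; (3,6):dx=+4,dy=-1->D
  (3,7):dx=-4,dy=-4->C; (3,8):dx=-5,dy=-5->C; (4,5):dx=+7,dy=+9->C; (4,6):dx=+10,dy=+6->C
  (4,7):dx=+2,dy=+3->C; (4,8):dx=+1,dy=+2->C; (5,6):dx=+3,dy=-3->D; (5,7):dx=-5,dy=-6->C
  (5,8):dx=-6,dy=-7->C; (6,7):dx=-8,dy=-3->C; (6,8):dx=-9,dy=-4->C; (7,8):dx=-1,dy=-1->C
Step 2: C = 21, D = 7, total pairs = 28.
Step 3: tau = (C - D)/(n(n-1)/2) = (21 - 7)/28 = 0.500000.
Step 4: Exact two-sided p-value (enumerate n! = 40320 permutations of y under H0): p = 0.108681.
Step 5: alpha = 0.05. fail to reject H0.

tau_b = 0.5000 (C=21, D=7), p = 0.108681, fail to reject H0.


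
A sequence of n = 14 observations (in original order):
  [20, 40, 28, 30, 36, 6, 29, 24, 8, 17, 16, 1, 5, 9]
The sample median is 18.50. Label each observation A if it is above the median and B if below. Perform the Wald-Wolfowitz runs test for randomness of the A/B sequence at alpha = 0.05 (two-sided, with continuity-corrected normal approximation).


Step 1: Compute median = 18.50; label A = above, B = below.
Labels in order: AAAAABAABBBBBB  (n_A = 7, n_B = 7)
Step 2: Count runs R = 4.
Step 3: Under H0 (random ordering), E[R] = 2*n_A*n_B/(n_A+n_B) + 1 = 2*7*7/14 + 1 = 8.0000.
        Var[R] = 2*n_A*n_B*(2*n_A*n_B - n_A - n_B) / ((n_A+n_B)^2 * (n_A+n_B-1)) = 8232/2548 = 3.2308.
        SD[R] = 1.7974.
Step 4: Continuity-corrected z = (R + 0.5 - E[R]) / SD[R] = (4 + 0.5 - 8.0000) / 1.7974 = -1.9472.
Step 5: Two-sided p-value via normal approximation = 2*(1 - Phi(|z|)) = 0.051508.
Step 6: alpha = 0.05. fail to reject H0.

R = 4, z = -1.9472, p = 0.051508, fail to reject H0.


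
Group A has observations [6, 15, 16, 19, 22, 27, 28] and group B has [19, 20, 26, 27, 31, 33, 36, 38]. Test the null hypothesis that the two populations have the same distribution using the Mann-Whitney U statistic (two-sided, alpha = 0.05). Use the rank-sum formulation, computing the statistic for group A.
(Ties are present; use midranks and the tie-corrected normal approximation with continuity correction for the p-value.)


Step 1: Combine and sort all 15 observations; assign midranks.
sorted (value, group): (6,X), (15,X), (16,X), (19,X), (19,Y), (20,Y), (22,X), (26,Y), (27,X), (27,Y), (28,X), (31,Y), (33,Y), (36,Y), (38,Y)
ranks: 6->1, 15->2, 16->3, 19->4.5, 19->4.5, 20->6, 22->7, 26->8, 27->9.5, 27->9.5, 28->11, 31->12, 33->13, 36->14, 38->15
Step 2: Rank sum for X: R1 = 1 + 2 + 3 + 4.5 + 7 + 9.5 + 11 = 38.
Step 3: U_X = R1 - n1(n1+1)/2 = 38 - 7*8/2 = 38 - 28 = 10.
       U_Y = n1*n2 - U_X = 56 - 10 = 46.
Step 4: Ties are present, so use the tie-corrected normal approximation (with continuity correction) for the p-value.
Step 5: p-value = 0.042473; compare to alpha = 0.05. reject H0.

U_X = 10, p = 0.042473, reject H0 at alpha = 0.05.


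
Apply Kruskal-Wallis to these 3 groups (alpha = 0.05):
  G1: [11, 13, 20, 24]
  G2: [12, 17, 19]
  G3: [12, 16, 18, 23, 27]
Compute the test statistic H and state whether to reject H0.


Step 1: Combine all N = 12 observations and assign midranks.
sorted (value, group, rank): (11,G1,1), (12,G2,2.5), (12,G3,2.5), (13,G1,4), (16,G3,5), (17,G2,6), (18,G3,7), (19,G2,8), (20,G1,9), (23,G3,10), (24,G1,11), (27,G3,12)
Step 2: Sum ranks within each group.
R_1 = 25 (n_1 = 4)
R_2 = 16.5 (n_2 = 3)
R_3 = 36.5 (n_3 = 5)
Step 3: H = 12/(N(N+1)) * sum(R_i^2/n_i) - 3(N+1)
     = 12/(12*13) * (25^2/4 + 16.5^2/3 + 36.5^2/5) - 3*13
     = 0.076923 * 513.45 - 39
     = 0.496154.
Step 4: Ties present; correction factor C = 1 - 6/(12^3 - 12) = 0.996503. Corrected H = 0.496154 / 0.996503 = 0.497895.
Step 5: Under H0, H ~ chi^2(2); p-value = 0.779621.
Step 6: alpha = 0.05. fail to reject H0.

H = 0.4979, df = 2, p = 0.779621, fail to reject H0.


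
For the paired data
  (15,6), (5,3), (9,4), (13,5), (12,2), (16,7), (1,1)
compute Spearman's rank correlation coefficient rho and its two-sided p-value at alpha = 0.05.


Step 1: Rank x and y separately (midranks; no ties here).
rank(x): 15->6, 5->2, 9->3, 13->5, 12->4, 16->7, 1->1
rank(y): 6->6, 3->3, 4->4, 5->5, 2->2, 7->7, 1->1
Step 2: d_i = R_x(i) - R_y(i); compute d_i^2.
  (6-6)^2=0, (2-3)^2=1, (3-4)^2=1, (5-5)^2=0, (4-2)^2=4, (7-7)^2=0, (1-1)^2=0
sum(d^2) = 6.
Step 3: rho = 1 - 6*6 / (7*(7^2 - 1)) = 1 - 36/336 = 0.892857.
Step 4: Under H0, t = rho * sqrt((n-2)/(1-rho^2)) = 4.4333 ~ t(5).
Step 5: Two-sided p-value from the t-distribution with 5 df = 0.006807.
Step 6: alpha = 0.05. reject H0.

rho = 0.8929, p = 0.006807, reject H0 at alpha = 0.05.


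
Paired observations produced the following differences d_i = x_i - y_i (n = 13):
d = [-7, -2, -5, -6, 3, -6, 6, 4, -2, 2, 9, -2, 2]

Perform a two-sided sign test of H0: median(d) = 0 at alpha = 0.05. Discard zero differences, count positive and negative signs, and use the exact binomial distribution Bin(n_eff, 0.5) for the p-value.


Step 1: Discard zero differences. Original n = 13; n_eff = number of nonzero differences = 13.
Nonzero differences (with sign): -7, -2, -5, -6, +3, -6, +6, +4, -2, +2, +9, -2, +2
Step 2: Count signs: positive = 6, negative = 7.
Step 3: Under H0: P(positive) = 0.5, so the number of positives S ~ Bin(13, 0.5).
Step 4: Two-sided exact p-value = sum of Bin(13,0.5) probabilities at or below the observed probability = 1.000000.
Step 5: alpha = 0.05. fail to reject H0.

n_eff = 13, pos = 6, neg = 7, p = 1.000000, fail to reject H0.


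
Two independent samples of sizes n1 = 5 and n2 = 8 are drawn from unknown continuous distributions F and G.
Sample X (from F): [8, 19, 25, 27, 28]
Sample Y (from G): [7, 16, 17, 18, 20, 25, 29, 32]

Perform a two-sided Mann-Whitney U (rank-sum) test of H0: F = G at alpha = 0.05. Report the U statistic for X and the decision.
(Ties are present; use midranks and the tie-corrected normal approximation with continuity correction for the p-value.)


Step 1: Combine and sort all 13 observations; assign midranks.
sorted (value, group): (7,Y), (8,X), (16,Y), (17,Y), (18,Y), (19,X), (20,Y), (25,X), (25,Y), (27,X), (28,X), (29,Y), (32,Y)
ranks: 7->1, 8->2, 16->3, 17->4, 18->5, 19->6, 20->7, 25->8.5, 25->8.5, 27->10, 28->11, 29->12, 32->13
Step 2: Rank sum for X: R1 = 2 + 6 + 8.5 + 10 + 11 = 37.5.
Step 3: U_X = R1 - n1(n1+1)/2 = 37.5 - 5*6/2 = 37.5 - 15 = 22.5.
       U_Y = n1*n2 - U_X = 40 - 22.5 = 17.5.
Step 4: Ties are present, so use the tie-corrected normal approximation (with continuity correction) for the p-value.
Step 5: p-value = 0.769390; compare to alpha = 0.05. fail to reject H0.

U_X = 22.5, p = 0.769390, fail to reject H0 at alpha = 0.05.


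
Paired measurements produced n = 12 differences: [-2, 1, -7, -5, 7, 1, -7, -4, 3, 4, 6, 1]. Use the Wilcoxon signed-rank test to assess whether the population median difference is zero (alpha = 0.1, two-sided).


Step 1: Drop any zero differences (none here) and take |d_i|.
|d| = [2, 1, 7, 5, 7, 1, 7, 4, 3, 4, 6, 1]
Step 2: Midrank |d_i| (ties get averaged ranks).
ranks: |2|->4, |1|->2, |7|->11, |5|->8, |7|->11, |1|->2, |7|->11, |4|->6.5, |3|->5, |4|->6.5, |6|->9, |1|->2
Step 3: Attach original signs; sum ranks with positive sign and with negative sign.
W+ = 2 + 11 + 2 + 5 + 6.5 + 9 + 2 = 37.5
W- = 4 + 11 + 8 + 11 + 6.5 = 40.5
(Check: W+ + W- = 78 should equal n(n+1)/2 = 78.)
Step 4: Test statistic W = min(W+, W-) = 37.5.
Step 5: Ties in |d|, so use the tie-corrected normal approximation.
        E[W] = n(n+1)/4 = 12*13/4 = 39.
        Tie groups: |d|=1 (t=3), |d|=4 (t=2), |d|=7 (t=3); sum(t^3 - t) = 54.
        Var[W] = n(n+1)(2n+1)/24 - sum(t^3-t)/48 = 3900/24 - 54/48 = 161.375.
        z = (W - E[W]) / sqrt(Var[W]) = (37.5 - 39) / 12.7033 = -0.1181.
        Two-sided p = 2*Phi(z) = 0.906005.
Step 6: alpha = 0.1. fail to reject H0.

W+ = 37.5, W- = 40.5, W = min = 37.5, p = 0.906005, fail to reject H0.


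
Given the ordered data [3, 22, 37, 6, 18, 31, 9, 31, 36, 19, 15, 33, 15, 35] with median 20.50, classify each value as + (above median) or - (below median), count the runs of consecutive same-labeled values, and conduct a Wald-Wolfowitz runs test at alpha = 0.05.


Step 1: Compute median = 20.50; label A = above, B = below.
Labels in order: BAABBABAABBABA  (n_A = 7, n_B = 7)
Step 2: Count runs R = 10.
Step 3: Under H0 (random ordering), E[R] = 2*n_A*n_B/(n_A+n_B) + 1 = 2*7*7/14 + 1 = 8.0000.
        Var[R] = 2*n_A*n_B*(2*n_A*n_B - n_A - n_B) / ((n_A+n_B)^2 * (n_A+n_B-1)) = 8232/2548 = 3.2308.
        SD[R] = 1.7974.
Step 4: Continuity-corrected z = (R - 0.5 - E[R]) / SD[R] = (10 - 0.5 - 8.0000) / 1.7974 = 0.8345.
Step 5: Two-sided p-value via normal approximation = 2*(1 - Phi(|z|)) = 0.403986.
Step 6: alpha = 0.05. fail to reject H0.

R = 10, z = 0.8345, p = 0.403986, fail to reject H0.


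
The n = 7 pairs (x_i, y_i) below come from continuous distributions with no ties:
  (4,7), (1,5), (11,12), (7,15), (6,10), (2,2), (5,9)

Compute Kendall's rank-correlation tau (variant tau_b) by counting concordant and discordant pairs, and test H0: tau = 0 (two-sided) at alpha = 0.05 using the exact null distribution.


Step 1: Enumerate the 21 unordered pairs (i,j) with i<j and classify each by sign(x_j-x_i) * sign(y_j-y_i).
  (1,2):dx=-3,dy=-2->C; (1,3):dx=+7,dy=+5->C; (1,4):dx=+3,dy=+8->C; (1,5):dx=+2,dy=+3->C
  (1,6):dx=-2,dy=-5->C; (1,7):dx=+1,dy=+2->C; (2,3):dx=+10,dy=+7->C; (2,4):dx=+6,dy=+10->C
  (2,5):dx=+5,dy=+5->C; (2,6):dx=+1,dy=-3->D; (2,7):dx=+4,dy=+4->C; (3,4):dx=-4,dy=+3->D
  (3,5):dx=-5,dy=-2->C; (3,6):dx=-9,dy=-10->C; (3,7):dx=-6,dy=-3->C; (4,5):dx=-1,dy=-5->C
  (4,6):dx=-5,dy=-13->C; (4,7):dx=-2,dy=-6->C; (5,6):dx=-4,dy=-8->C; (5,7):dx=-1,dy=-1->C
  (6,7):dx=+3,dy=+7->C
Step 2: C = 19, D = 2, total pairs = 21.
Step 3: tau = (C - D)/(n(n-1)/2) = (19 - 2)/21 = 0.809524.
Step 4: Exact two-sided p-value (enumerate n! = 5040 permutations of y under H0): p = 0.010714.
Step 5: alpha = 0.05. reject H0.

tau_b = 0.8095 (C=19, D=2), p = 0.010714, reject H0.


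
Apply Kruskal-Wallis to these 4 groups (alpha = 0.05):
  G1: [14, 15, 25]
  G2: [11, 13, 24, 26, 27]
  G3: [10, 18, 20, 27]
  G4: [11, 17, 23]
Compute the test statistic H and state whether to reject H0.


Step 1: Combine all N = 15 observations and assign midranks.
sorted (value, group, rank): (10,G3,1), (11,G2,2.5), (11,G4,2.5), (13,G2,4), (14,G1,5), (15,G1,6), (17,G4,7), (18,G3,8), (20,G3,9), (23,G4,10), (24,G2,11), (25,G1,12), (26,G2,13), (27,G2,14.5), (27,G3,14.5)
Step 2: Sum ranks within each group.
R_1 = 23 (n_1 = 3)
R_2 = 45 (n_2 = 5)
R_3 = 32.5 (n_3 = 4)
R_4 = 19.5 (n_4 = 3)
Step 3: H = 12/(N(N+1)) * sum(R_i^2/n_i) - 3(N+1)
     = 12/(15*16) * (23^2/3 + 45^2/5 + 32.5^2/4 + 19.5^2/3) - 3*16
     = 0.050000 * 972.146 - 48
     = 0.607292.
Step 4: Ties present; correction factor C = 1 - 12/(15^3 - 15) = 0.996429. Corrected H = 0.607292 / 0.996429 = 0.609468.
Step 5: Under H0, H ~ chi^2(3); p-value = 0.894261.
Step 6: alpha = 0.05. fail to reject H0.

H = 0.6095, df = 3, p = 0.894261, fail to reject H0.


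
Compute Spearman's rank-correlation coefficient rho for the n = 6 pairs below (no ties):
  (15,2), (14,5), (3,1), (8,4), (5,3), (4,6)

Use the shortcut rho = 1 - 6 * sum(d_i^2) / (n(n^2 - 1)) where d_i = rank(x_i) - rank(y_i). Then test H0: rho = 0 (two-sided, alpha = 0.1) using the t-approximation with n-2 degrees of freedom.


Step 1: Rank x and y separately (midranks; no ties here).
rank(x): 15->6, 14->5, 3->1, 8->4, 5->3, 4->2
rank(y): 2->2, 5->5, 1->1, 4->4, 3->3, 6->6
Step 2: d_i = R_x(i) - R_y(i); compute d_i^2.
  (6-2)^2=16, (5-5)^2=0, (1-1)^2=0, (4-4)^2=0, (3-3)^2=0, (2-6)^2=16
sum(d^2) = 32.
Step 3: rho = 1 - 6*32 / (6*(6^2 - 1)) = 1 - 192/210 = 0.085714.
Step 4: Under H0, t = rho * sqrt((n-2)/(1-rho^2)) = 0.1721 ~ t(4).
Step 5: Two-sided p-value from the t-distribution with 4 df = 0.871743.
Step 6: alpha = 0.1. fail to reject H0.

rho = 0.0857, p = 0.871743, fail to reject H0 at alpha = 0.1.


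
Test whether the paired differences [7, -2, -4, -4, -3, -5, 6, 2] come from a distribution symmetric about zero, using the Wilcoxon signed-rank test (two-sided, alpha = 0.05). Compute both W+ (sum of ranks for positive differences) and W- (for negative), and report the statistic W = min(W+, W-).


Step 1: Drop any zero differences (none here) and take |d_i|.
|d| = [7, 2, 4, 4, 3, 5, 6, 2]
Step 2: Midrank |d_i| (ties get averaged ranks).
ranks: |7|->8, |2|->1.5, |4|->4.5, |4|->4.5, |3|->3, |5|->6, |6|->7, |2|->1.5
Step 3: Attach original signs; sum ranks with positive sign and with negative sign.
W+ = 8 + 7 + 1.5 = 16.5
W- = 1.5 + 4.5 + 4.5 + 3 + 6 = 19.5
(Check: W+ + W- = 36 should equal n(n+1)/2 = 36.)
Step 4: Test statistic W = min(W+, W-) = 16.5.
Step 5: Ties in |d|, so use the tie-corrected normal approximation.
        E[W] = n(n+1)/4 = 8*9/4 = 18.
        Tie groups: |d|=2 (t=2), |d|=4 (t=2); sum(t^3 - t) = 12.
        Var[W] = n(n+1)(2n+1)/24 - sum(t^3-t)/48 = 1224/24 - 12/48 = 50.75.
        z = (W - E[W]) / sqrt(Var[W]) = (16.5 - 18) / 7.1239 = -0.2106.
        Two-sided p = 2*Phi(z) = 0.833232.
Step 6: alpha = 0.05. fail to reject H0.

W+ = 16.5, W- = 19.5, W = min = 16.5, p = 0.833232, fail to reject H0.


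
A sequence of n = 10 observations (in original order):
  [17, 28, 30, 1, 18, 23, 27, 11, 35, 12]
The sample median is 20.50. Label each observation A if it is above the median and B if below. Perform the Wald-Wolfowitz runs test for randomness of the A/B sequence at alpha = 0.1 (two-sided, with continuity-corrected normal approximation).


Step 1: Compute median = 20.50; label A = above, B = below.
Labels in order: BAABBAABAB  (n_A = 5, n_B = 5)
Step 2: Count runs R = 7.
Step 3: Under H0 (random ordering), E[R] = 2*n_A*n_B/(n_A+n_B) + 1 = 2*5*5/10 + 1 = 6.0000.
        Var[R] = 2*n_A*n_B*(2*n_A*n_B - n_A - n_B) / ((n_A+n_B)^2 * (n_A+n_B-1)) = 2000/900 = 2.2222.
        SD[R] = 1.4907.
Step 4: Continuity-corrected z = (R - 0.5 - E[R]) / SD[R] = (7 - 0.5 - 6.0000) / 1.4907 = 0.3354.
Step 5: Two-sided p-value via normal approximation = 2*(1 - Phi(|z|)) = 0.737316.
Step 6: alpha = 0.1. fail to reject H0.

R = 7, z = 0.3354, p = 0.737316, fail to reject H0.


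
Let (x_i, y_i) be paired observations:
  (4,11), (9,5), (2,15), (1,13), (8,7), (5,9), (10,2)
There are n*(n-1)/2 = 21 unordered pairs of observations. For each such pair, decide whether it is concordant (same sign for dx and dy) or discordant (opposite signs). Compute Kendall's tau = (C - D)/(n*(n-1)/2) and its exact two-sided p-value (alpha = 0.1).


Step 1: Enumerate the 21 unordered pairs (i,j) with i<j and classify each by sign(x_j-x_i) * sign(y_j-y_i).
  (1,2):dx=+5,dy=-6->D; (1,3):dx=-2,dy=+4->D; (1,4):dx=-3,dy=+2->D; (1,5):dx=+4,dy=-4->D
  (1,6):dx=+1,dy=-2->D; (1,7):dx=+6,dy=-9->D; (2,3):dx=-7,dy=+10->D; (2,4):dx=-8,dy=+8->D
  (2,5):dx=-1,dy=+2->D; (2,6):dx=-4,dy=+4->D; (2,7):dx=+1,dy=-3->D; (3,4):dx=-1,dy=-2->C
  (3,5):dx=+6,dy=-8->D; (3,6):dx=+3,dy=-6->D; (3,7):dx=+8,dy=-13->D; (4,5):dx=+7,dy=-6->D
  (4,6):dx=+4,dy=-4->D; (4,7):dx=+9,dy=-11->D; (5,6):dx=-3,dy=+2->D; (5,7):dx=+2,dy=-5->D
  (6,7):dx=+5,dy=-7->D
Step 2: C = 1, D = 20, total pairs = 21.
Step 3: tau = (C - D)/(n(n-1)/2) = (1 - 20)/21 = -0.904762.
Step 4: Exact two-sided p-value (enumerate n! = 5040 permutations of y under H0): p = 0.002778.
Step 5: alpha = 0.1. reject H0.

tau_b = -0.9048 (C=1, D=20), p = 0.002778, reject H0.


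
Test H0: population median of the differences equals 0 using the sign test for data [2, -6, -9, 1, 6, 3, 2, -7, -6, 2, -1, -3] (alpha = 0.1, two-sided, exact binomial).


Step 1: Discard zero differences. Original n = 12; n_eff = number of nonzero differences = 12.
Nonzero differences (with sign): +2, -6, -9, +1, +6, +3, +2, -7, -6, +2, -1, -3
Step 2: Count signs: positive = 6, negative = 6.
Step 3: Under H0: P(positive) = 0.5, so the number of positives S ~ Bin(12, 0.5).
Step 4: Two-sided exact p-value = sum of Bin(12,0.5) probabilities at or below the observed probability = 1.000000.
Step 5: alpha = 0.1. fail to reject H0.

n_eff = 12, pos = 6, neg = 6, p = 1.000000, fail to reject H0.


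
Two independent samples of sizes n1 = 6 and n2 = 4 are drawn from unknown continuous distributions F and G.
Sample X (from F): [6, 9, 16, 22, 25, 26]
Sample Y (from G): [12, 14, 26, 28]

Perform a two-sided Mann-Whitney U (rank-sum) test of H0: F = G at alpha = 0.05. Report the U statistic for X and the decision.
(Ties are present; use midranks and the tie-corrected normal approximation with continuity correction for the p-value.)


Step 1: Combine and sort all 10 observations; assign midranks.
sorted (value, group): (6,X), (9,X), (12,Y), (14,Y), (16,X), (22,X), (25,X), (26,X), (26,Y), (28,Y)
ranks: 6->1, 9->2, 12->3, 14->4, 16->5, 22->6, 25->7, 26->8.5, 26->8.5, 28->10
Step 2: Rank sum for X: R1 = 1 + 2 + 5 + 6 + 7 + 8.5 = 29.5.
Step 3: U_X = R1 - n1(n1+1)/2 = 29.5 - 6*7/2 = 29.5 - 21 = 8.5.
       U_Y = n1*n2 - U_X = 24 - 8.5 = 15.5.
Step 4: Ties are present, so use the tie-corrected normal approximation (with continuity correction) for the p-value.
Step 5: p-value = 0.521166; compare to alpha = 0.05. fail to reject H0.

U_X = 8.5, p = 0.521166, fail to reject H0 at alpha = 0.05.


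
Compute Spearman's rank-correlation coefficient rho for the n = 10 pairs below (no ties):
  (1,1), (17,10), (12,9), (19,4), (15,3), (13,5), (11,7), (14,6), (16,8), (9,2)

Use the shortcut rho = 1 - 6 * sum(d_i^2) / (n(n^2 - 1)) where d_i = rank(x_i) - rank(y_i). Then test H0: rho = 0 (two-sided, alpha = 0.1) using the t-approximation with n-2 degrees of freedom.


Step 1: Rank x and y separately (midranks; no ties here).
rank(x): 1->1, 17->9, 12->4, 19->10, 15->7, 13->5, 11->3, 14->6, 16->8, 9->2
rank(y): 1->1, 10->10, 9->9, 4->4, 3->3, 5->5, 7->7, 6->6, 8->8, 2->2
Step 2: d_i = R_x(i) - R_y(i); compute d_i^2.
  (1-1)^2=0, (9-10)^2=1, (4-9)^2=25, (10-4)^2=36, (7-3)^2=16, (5-5)^2=0, (3-7)^2=16, (6-6)^2=0, (8-8)^2=0, (2-2)^2=0
sum(d^2) = 94.
Step 3: rho = 1 - 6*94 / (10*(10^2 - 1)) = 1 - 564/990 = 0.430303.
Step 4: Under H0, t = rho * sqrt((n-2)/(1-rho^2)) = 1.3483 ~ t(8).
Step 5: Two-sided p-value from the t-distribution with 8 df = 0.214492.
Step 6: alpha = 0.1. fail to reject H0.

rho = 0.4303, p = 0.214492, fail to reject H0 at alpha = 0.1.


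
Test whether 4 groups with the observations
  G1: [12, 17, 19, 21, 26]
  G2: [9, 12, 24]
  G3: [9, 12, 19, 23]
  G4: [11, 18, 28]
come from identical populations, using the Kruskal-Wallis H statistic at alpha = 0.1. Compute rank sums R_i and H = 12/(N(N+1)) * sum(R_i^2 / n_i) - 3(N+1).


Step 1: Combine all N = 15 observations and assign midranks.
sorted (value, group, rank): (9,G2,1.5), (9,G3,1.5), (11,G4,3), (12,G1,5), (12,G2,5), (12,G3,5), (17,G1,7), (18,G4,8), (19,G1,9.5), (19,G3,9.5), (21,G1,11), (23,G3,12), (24,G2,13), (26,G1,14), (28,G4,15)
Step 2: Sum ranks within each group.
R_1 = 46.5 (n_1 = 5)
R_2 = 19.5 (n_2 = 3)
R_3 = 28 (n_3 = 4)
R_4 = 26 (n_4 = 3)
Step 3: H = 12/(N(N+1)) * sum(R_i^2/n_i) - 3(N+1)
     = 12/(15*16) * (46.5^2/5 + 19.5^2/3 + 28^2/4 + 26^2/3) - 3*16
     = 0.050000 * 980.533 - 48
     = 1.026667.
Step 4: Ties present; correction factor C = 1 - 36/(15^3 - 15) = 0.989286. Corrected H = 1.026667 / 0.989286 = 1.037786.
Step 5: Under H0, H ~ chi^2(3); p-value = 0.792110.
Step 6: alpha = 0.1. fail to reject H0.

H = 1.0378, df = 3, p = 0.792110, fail to reject H0.


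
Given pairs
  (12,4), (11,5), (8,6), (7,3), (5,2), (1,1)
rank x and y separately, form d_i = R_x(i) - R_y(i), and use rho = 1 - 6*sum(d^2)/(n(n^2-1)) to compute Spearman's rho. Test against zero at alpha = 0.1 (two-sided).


Step 1: Rank x and y separately (midranks; no ties here).
rank(x): 12->6, 11->5, 8->4, 7->3, 5->2, 1->1
rank(y): 4->4, 5->5, 6->6, 3->3, 2->2, 1->1
Step 2: d_i = R_x(i) - R_y(i); compute d_i^2.
  (6-4)^2=4, (5-5)^2=0, (4-6)^2=4, (3-3)^2=0, (2-2)^2=0, (1-1)^2=0
sum(d^2) = 8.
Step 3: rho = 1 - 6*8 / (6*(6^2 - 1)) = 1 - 48/210 = 0.771429.
Step 4: Under H0, t = rho * sqrt((n-2)/(1-rho^2)) = 2.4247 ~ t(4).
Step 5: Two-sided p-value from the t-distribution with 4 df = 0.072397.
Step 6: alpha = 0.1. reject H0.

rho = 0.7714, p = 0.072397, reject H0 at alpha = 0.1.


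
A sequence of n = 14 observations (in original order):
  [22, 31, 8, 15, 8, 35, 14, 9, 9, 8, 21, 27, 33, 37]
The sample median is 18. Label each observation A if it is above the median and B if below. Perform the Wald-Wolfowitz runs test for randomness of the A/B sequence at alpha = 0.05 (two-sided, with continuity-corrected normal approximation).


Step 1: Compute median = 18; label A = above, B = below.
Labels in order: AABBBABBBBAAAA  (n_A = 7, n_B = 7)
Step 2: Count runs R = 5.
Step 3: Under H0 (random ordering), E[R] = 2*n_A*n_B/(n_A+n_B) + 1 = 2*7*7/14 + 1 = 8.0000.
        Var[R] = 2*n_A*n_B*(2*n_A*n_B - n_A - n_B) / ((n_A+n_B)^2 * (n_A+n_B-1)) = 8232/2548 = 3.2308.
        SD[R] = 1.7974.
Step 4: Continuity-corrected z = (R + 0.5 - E[R]) / SD[R] = (5 + 0.5 - 8.0000) / 1.7974 = -1.3909.
Step 5: Two-sided p-value via normal approximation = 2*(1 - Phi(|z|)) = 0.164264.
Step 6: alpha = 0.05. fail to reject H0.

R = 5, z = -1.3909, p = 0.164264, fail to reject H0.


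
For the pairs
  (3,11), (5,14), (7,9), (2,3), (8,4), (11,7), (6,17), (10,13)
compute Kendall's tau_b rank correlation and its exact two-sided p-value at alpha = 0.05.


Step 1: Enumerate the 28 unordered pairs (i,j) with i<j and classify each by sign(x_j-x_i) * sign(y_j-y_i).
  (1,2):dx=+2,dy=+3->C; (1,3):dx=+4,dy=-2->D; (1,4):dx=-1,dy=-8->C; (1,5):dx=+5,dy=-7->D
  (1,6):dx=+8,dy=-4->D; (1,7):dx=+3,dy=+6->C; (1,8):dx=+7,dy=+2->C; (2,3):dx=+2,dy=-5->D
  (2,4):dx=-3,dy=-11->C; (2,5):dx=+3,dy=-10->D; (2,6):dx=+6,dy=-7->D; (2,7):dx=+1,dy=+3->C
  (2,8):dx=+5,dy=-1->D; (3,4):dx=-5,dy=-6->C; (3,5):dx=+1,dy=-5->D; (3,6):dx=+4,dy=-2->D
  (3,7):dx=-1,dy=+8->D; (3,8):dx=+3,dy=+4->C; (4,5):dx=+6,dy=+1->C; (4,6):dx=+9,dy=+4->C
  (4,7):dx=+4,dy=+14->C; (4,8):dx=+8,dy=+10->C; (5,6):dx=+3,dy=+3->C; (5,7):dx=-2,dy=+13->D
  (5,8):dx=+2,dy=+9->C; (6,7):dx=-5,dy=+10->D; (6,8):dx=-1,dy=+6->D; (7,8):dx=+4,dy=-4->D
Step 2: C = 14, D = 14, total pairs = 28.
Step 3: tau = (C - D)/(n(n-1)/2) = (14 - 14)/28 = 0.000000.
Step 4: Exact two-sided p-value (enumerate n! = 40320 permutations of y under H0): p = 1.000000.
Step 5: alpha = 0.05. fail to reject H0.

tau_b = 0.0000 (C=14, D=14), p = 1.000000, fail to reject H0.


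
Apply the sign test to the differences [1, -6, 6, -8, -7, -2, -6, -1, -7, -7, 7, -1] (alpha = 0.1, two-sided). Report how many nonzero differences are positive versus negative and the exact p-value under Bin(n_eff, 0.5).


Step 1: Discard zero differences. Original n = 12; n_eff = number of nonzero differences = 12.
Nonzero differences (with sign): +1, -6, +6, -8, -7, -2, -6, -1, -7, -7, +7, -1
Step 2: Count signs: positive = 3, negative = 9.
Step 3: Under H0: P(positive) = 0.5, so the number of positives S ~ Bin(12, 0.5).
Step 4: Two-sided exact p-value = sum of Bin(12,0.5) probabilities at or below the observed probability = 0.145996.
Step 5: alpha = 0.1. fail to reject H0.

n_eff = 12, pos = 3, neg = 9, p = 0.145996, fail to reject H0.


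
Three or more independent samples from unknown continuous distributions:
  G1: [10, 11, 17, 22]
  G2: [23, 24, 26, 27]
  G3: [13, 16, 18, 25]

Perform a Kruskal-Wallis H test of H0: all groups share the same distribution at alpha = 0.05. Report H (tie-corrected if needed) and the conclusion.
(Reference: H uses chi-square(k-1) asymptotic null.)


Step 1: Combine all N = 12 observations and assign midranks.
sorted (value, group, rank): (10,G1,1), (11,G1,2), (13,G3,3), (16,G3,4), (17,G1,5), (18,G3,6), (22,G1,7), (23,G2,8), (24,G2,9), (25,G3,10), (26,G2,11), (27,G2,12)
Step 2: Sum ranks within each group.
R_1 = 15 (n_1 = 4)
R_2 = 40 (n_2 = 4)
R_3 = 23 (n_3 = 4)
Step 3: H = 12/(N(N+1)) * sum(R_i^2/n_i) - 3(N+1)
     = 12/(12*13) * (15^2/4 + 40^2/4 + 23^2/4) - 3*13
     = 0.076923 * 588.5 - 39
     = 6.269231.
Step 4: No ties, so H is used without correction.
Step 5: Under H0, H ~ chi^2(2); p-value = 0.043516.
Step 6: alpha = 0.05. reject H0.

H = 6.2692, df = 2, p = 0.043516, reject H0.


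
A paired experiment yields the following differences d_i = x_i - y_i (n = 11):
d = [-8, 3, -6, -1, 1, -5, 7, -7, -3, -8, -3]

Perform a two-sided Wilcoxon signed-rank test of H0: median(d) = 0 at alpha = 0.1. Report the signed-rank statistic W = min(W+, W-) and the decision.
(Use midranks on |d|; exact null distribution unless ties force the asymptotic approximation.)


Step 1: Drop any zero differences (none here) and take |d_i|.
|d| = [8, 3, 6, 1, 1, 5, 7, 7, 3, 8, 3]
Step 2: Midrank |d_i| (ties get averaged ranks).
ranks: |8|->10.5, |3|->4, |6|->7, |1|->1.5, |1|->1.5, |5|->6, |7|->8.5, |7|->8.5, |3|->4, |8|->10.5, |3|->4
Step 3: Attach original signs; sum ranks with positive sign and with negative sign.
W+ = 4 + 1.5 + 8.5 = 14
W- = 10.5 + 7 + 1.5 + 6 + 8.5 + 4 + 10.5 + 4 = 52
(Check: W+ + W- = 66 should equal n(n+1)/2 = 66.)
Step 4: Test statistic W = min(W+, W-) = 14.
Step 5: Ties in |d|, so use the tie-corrected normal approximation.
        E[W] = n(n+1)/4 = 11*12/4 = 33.
        Tie groups: |d|=1 (t=2), |d|=3 (t=3), |d|=7 (t=2), |d|=8 (t=2); sum(t^3 - t) = 42.
        Var[W] = n(n+1)(2n+1)/24 - sum(t^3-t)/48 = 3036/24 - 42/48 = 125.625.
        z = (W - E[W]) / sqrt(Var[W]) = (14 - 33) / 11.2083 = -1.6952.
        Two-sided p = 2*Phi(z) = 0.090041.
Step 6: alpha = 0.1. reject H0.

W+ = 14, W- = 52, W = min = 14, p = 0.090041, reject H0.


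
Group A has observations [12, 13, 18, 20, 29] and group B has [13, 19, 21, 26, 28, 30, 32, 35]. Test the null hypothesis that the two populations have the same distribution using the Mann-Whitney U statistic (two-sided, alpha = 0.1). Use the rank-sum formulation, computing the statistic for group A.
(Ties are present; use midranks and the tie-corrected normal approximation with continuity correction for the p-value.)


Step 1: Combine and sort all 13 observations; assign midranks.
sorted (value, group): (12,X), (13,X), (13,Y), (18,X), (19,Y), (20,X), (21,Y), (26,Y), (28,Y), (29,X), (30,Y), (32,Y), (35,Y)
ranks: 12->1, 13->2.5, 13->2.5, 18->4, 19->5, 20->6, 21->7, 26->8, 28->9, 29->10, 30->11, 32->12, 35->13
Step 2: Rank sum for X: R1 = 1 + 2.5 + 4 + 6 + 10 = 23.5.
Step 3: U_X = R1 - n1(n1+1)/2 = 23.5 - 5*6/2 = 23.5 - 15 = 8.5.
       U_Y = n1*n2 - U_X = 40 - 8.5 = 31.5.
Step 4: Ties are present, so use the tie-corrected normal approximation (with continuity correction) for the p-value.
Step 5: p-value = 0.106864; compare to alpha = 0.1. fail to reject H0.

U_X = 8.5, p = 0.106864, fail to reject H0 at alpha = 0.1.


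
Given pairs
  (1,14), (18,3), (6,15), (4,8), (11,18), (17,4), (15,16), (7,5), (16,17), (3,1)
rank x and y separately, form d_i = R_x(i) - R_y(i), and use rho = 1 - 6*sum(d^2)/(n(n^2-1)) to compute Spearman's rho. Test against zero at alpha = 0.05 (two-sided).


Step 1: Rank x and y separately (midranks; no ties here).
rank(x): 1->1, 18->10, 6->4, 4->3, 11->6, 17->9, 15->7, 7->5, 16->8, 3->2
rank(y): 14->6, 3->2, 15->7, 8->5, 18->10, 4->3, 16->8, 5->4, 17->9, 1->1
Step 2: d_i = R_x(i) - R_y(i); compute d_i^2.
  (1-6)^2=25, (10-2)^2=64, (4-7)^2=9, (3-5)^2=4, (6-10)^2=16, (9-3)^2=36, (7-8)^2=1, (5-4)^2=1, (8-9)^2=1, (2-1)^2=1
sum(d^2) = 158.
Step 3: rho = 1 - 6*158 / (10*(10^2 - 1)) = 1 - 948/990 = 0.042424.
Step 4: Under H0, t = rho * sqrt((n-2)/(1-rho^2)) = 0.1201 ~ t(8).
Step 5: Two-sided p-value from the t-distribution with 8 df = 0.907364.
Step 6: alpha = 0.05. fail to reject H0.

rho = 0.0424, p = 0.907364, fail to reject H0 at alpha = 0.05.
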